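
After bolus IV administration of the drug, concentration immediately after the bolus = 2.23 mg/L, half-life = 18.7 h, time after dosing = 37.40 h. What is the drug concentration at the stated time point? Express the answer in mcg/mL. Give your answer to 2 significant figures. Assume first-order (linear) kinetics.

k = ln2 / t½ = 0.693147 / 18.7 = 0.03707 h⁻¹
t / t½ = 37.40 / 18.7 = 2 half-lives
C = C₀ × (1/2)^2 = 2.230 × 0.2500 = 0.5575 mg/L
(0.5575 mg/L = 0.5575 mcg/mL)

0.56 mcg/mL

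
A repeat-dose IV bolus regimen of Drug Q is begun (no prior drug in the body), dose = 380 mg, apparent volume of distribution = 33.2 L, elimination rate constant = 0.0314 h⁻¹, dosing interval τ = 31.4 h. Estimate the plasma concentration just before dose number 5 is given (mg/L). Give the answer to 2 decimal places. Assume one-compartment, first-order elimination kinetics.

6.68 mg/L

C₀ per dose = Dose / Vd = 380 / 33.2 = 11.45 mg/L
Fraction remaining after one interval: r = e^(−kτ) = e^(−0.03140 × 31.4) = 0.3731
Before dose 5, 4 doses have been given (aged 1τ, 2τ, 3τ, 4τ).
C_trough = C₀ × (r + r² + … + r^4) = C₀ × r(1−r^4)/(1−r)
        = 11.45 × 0.3731 × (1 − 0.01938) / (1 − 0.3731) = 6.682 mg/L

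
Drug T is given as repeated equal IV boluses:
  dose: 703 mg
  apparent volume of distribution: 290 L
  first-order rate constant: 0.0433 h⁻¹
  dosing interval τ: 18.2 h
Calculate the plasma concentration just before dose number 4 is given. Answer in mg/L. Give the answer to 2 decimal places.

1.83 mg/L

C₀ per dose = Dose / Vd = 703 / 290 = 2.424 mg/L
Fraction remaining after one interval: r = e^(−kτ) = e^(−0.04330 × 18.2) = 0.4547
Before dose 4, 3 doses have been given (aged 1τ, 2τ, 3τ).
C_trough = C₀ × (r + r² + … + r^3) = C₀ × r(1−r^3)/(1−r)
        = 2.424 × 0.4547 × (1 − 0.09401) / (1 − 0.4547) = 1.831 mg/L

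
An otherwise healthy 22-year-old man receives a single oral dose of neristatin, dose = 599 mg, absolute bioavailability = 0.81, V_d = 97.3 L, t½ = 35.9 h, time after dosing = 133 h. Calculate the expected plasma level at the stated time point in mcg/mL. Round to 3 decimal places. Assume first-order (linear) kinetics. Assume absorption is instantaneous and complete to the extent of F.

Amount reaching circulation = F × Dose = 0.81 × 599.0 = 485.2 mg
C₀ = F·Dose / Vd = 485.2 / 97.3 = 4.987 mg/L
k = ln2 / t½ = 0.693147 / 35.9 = 0.01931 h⁻¹
C = C₀ · e^(−k·t) = 4.987 × e^(−0.01931 × 133)
  = 4.987 × 0.07667 = 0.3824 mg/L
(0.3824 mg/L = 0.3824 mcg/mL)

0.382 mcg/mL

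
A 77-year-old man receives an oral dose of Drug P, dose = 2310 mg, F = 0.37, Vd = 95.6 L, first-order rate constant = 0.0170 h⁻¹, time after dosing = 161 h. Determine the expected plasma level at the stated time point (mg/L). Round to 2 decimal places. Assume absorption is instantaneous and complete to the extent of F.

Amount reaching circulation = F × Dose = 0.37 × 2310 = 854.7 mg
C₀ = F·Dose / Vd = 854.7 / 95.6 = 8.940 mg/L
C = C₀ · e^(−k·t) = 8.940 × e^(−0.01700 × 161)
  = 8.940 × 0.06476 = 0.5790 mg/L

0.58 mg/L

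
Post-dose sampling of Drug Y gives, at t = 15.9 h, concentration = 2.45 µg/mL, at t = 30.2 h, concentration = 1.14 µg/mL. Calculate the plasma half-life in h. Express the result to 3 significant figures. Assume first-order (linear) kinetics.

13.0 h

k = ln(C₁/C₂) / (t₂ − t₁) = ln(2.45/1.14) / (30.2 − 15.9)
  = 0.7651 / 14.30 = 0.05350 h⁻¹
t½ = ln2 / k = 0.693147 / 0.05350 = 12.96 h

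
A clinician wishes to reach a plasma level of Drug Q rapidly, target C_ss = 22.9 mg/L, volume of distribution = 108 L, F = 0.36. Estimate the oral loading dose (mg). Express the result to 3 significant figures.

6870 mg

LD = Css × Vd / F = 22.9 × 108 / 0.36 = 6870 mg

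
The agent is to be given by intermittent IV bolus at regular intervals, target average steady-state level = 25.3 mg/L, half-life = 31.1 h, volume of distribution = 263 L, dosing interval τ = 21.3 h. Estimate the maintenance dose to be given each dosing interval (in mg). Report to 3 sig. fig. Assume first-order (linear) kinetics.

3160 mg

k = ln2 / t½ = 0.693147 / 31.1 = 0.02229 h⁻¹
CL = k × Vd = 0.02229 × 263 = 5.862 L/h
At steady state, Dose/τ = Css × CL.
Dose = Css × CL × τ = 25.3 × 5.862 × 21.3 = 3159 mg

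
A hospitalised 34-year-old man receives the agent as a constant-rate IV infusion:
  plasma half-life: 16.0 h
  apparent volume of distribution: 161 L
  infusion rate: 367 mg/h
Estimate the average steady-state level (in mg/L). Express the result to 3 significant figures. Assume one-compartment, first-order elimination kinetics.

k = ln2 / t½ = 0.693147 / 16.0 = 0.04332 h⁻¹
CL = k × Vd = 0.04332 × 161 = 6.975 L/h
At steady state Css = R₀ / CL = 367 / 6.975 = 52.62 mg/L

52.6 mg/L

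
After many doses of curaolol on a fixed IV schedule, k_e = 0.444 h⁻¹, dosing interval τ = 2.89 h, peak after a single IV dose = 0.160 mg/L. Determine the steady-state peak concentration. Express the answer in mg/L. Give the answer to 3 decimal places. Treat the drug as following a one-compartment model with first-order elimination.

0.221 mg/L

e^(−kτ) = e^(−0.4440 × 2.89) = 0.2772
Accumulation ratio R = 1 / (1 − e^(−kτ)) = 1 / (1 − 0.2772) = 1.384
Steady-state peak = C₀ × R = 0.160 × 1.384 = 0.2214 mg/L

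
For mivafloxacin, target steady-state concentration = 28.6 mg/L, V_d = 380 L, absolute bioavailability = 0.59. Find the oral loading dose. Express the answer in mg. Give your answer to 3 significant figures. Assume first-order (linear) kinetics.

LD = Css × Vd / F = 28.6 × 380 / 0.59 = 18420 mg

18400 mg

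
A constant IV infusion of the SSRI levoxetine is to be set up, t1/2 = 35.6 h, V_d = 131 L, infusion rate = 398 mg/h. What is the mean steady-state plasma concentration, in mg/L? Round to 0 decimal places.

k = ln2 / t½ = 0.693147 / 35.6 = 0.01947 h⁻¹
CL = k × Vd = 0.01947 × 131 = 2.551 L/h
At steady state Css = R₀ / CL = 398 / 2.551 = 156.0 mg/L

156 mg/L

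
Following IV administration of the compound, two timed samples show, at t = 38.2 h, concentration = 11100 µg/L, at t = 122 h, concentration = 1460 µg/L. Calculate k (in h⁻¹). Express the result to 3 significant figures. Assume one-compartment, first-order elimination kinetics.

k = ln(C₁/C₂) / (t₂ − t₁) = ln(11100/1460) / (122 − 38.2)
  = 2.029 / 83.80 = 0.02421 h⁻¹

0.0242 h⁻¹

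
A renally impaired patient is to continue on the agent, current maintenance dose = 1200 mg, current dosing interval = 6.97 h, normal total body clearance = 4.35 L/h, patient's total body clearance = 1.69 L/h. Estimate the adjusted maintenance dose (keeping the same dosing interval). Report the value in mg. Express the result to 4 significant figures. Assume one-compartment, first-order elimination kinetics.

To keep the same average steady-state level, dosing rate must scale with clearance.
CL ratio = 1.69 / 4.35 = 0.3885
New dose (same interval) = 1200 × 0.3885 = 466.2 mg

466.2 mg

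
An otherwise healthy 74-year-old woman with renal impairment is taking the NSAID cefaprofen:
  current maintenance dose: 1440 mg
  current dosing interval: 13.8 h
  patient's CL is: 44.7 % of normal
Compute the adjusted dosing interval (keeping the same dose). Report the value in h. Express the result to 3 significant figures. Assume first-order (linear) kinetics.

30.9 h

To keep the same average steady-state level, dosing rate must scale with clearance.
CL ratio = 44.7 / 100 = 0.4470
New interval (same dose) = 13.8 / 0.4470 = 30.87 h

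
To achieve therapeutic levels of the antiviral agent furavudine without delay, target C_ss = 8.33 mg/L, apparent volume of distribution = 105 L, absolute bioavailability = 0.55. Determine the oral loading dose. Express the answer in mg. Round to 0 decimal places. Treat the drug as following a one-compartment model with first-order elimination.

LD = Css × Vd / F = 8.33 × 105 / 0.55 = 1590 mg

1590 mg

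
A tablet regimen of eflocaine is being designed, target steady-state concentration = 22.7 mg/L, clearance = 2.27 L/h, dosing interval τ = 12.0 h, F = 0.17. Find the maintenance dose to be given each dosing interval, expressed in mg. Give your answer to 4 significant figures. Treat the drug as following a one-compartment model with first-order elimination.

At steady state, F × (Dose/τ) = Css × CL.
Dose = Css × CL × τ / F = 22.7 × 2.270 × 12.0 / 0.17 = 3637 mg

3637 mg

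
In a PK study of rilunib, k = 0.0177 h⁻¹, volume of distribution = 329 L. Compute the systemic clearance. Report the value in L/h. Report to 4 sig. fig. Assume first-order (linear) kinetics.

5.823 L/h

CL = k × Vd = 0.0177 × 329 = 5.823 L/h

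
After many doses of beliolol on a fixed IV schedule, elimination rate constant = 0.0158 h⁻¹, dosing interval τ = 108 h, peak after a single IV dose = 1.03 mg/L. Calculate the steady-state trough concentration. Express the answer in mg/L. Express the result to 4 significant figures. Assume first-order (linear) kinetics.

e^(−kτ) = e^(−0.01580 × 108) = 0.1815
Accumulation ratio R = 1 / (1 − e^(−kτ)) = 1 / (1 − 0.1815) = 1.222
Steady-state trough = C₀ × R × e^(−kτ) = 1.03 × 1.222 × 0.1815 = 0.2284 mg/L

0.2284 mg/L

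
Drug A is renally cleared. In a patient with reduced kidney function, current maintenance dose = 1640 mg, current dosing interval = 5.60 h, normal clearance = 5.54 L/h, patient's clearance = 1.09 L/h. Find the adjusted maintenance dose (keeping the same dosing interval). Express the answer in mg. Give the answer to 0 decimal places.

To keep the same average steady-state level, dosing rate must scale with clearance.
CL ratio = 1.09 / 5.54 = 0.1968
New dose (same interval) = 1640 × 0.1968 = 322.8 mg

323 mg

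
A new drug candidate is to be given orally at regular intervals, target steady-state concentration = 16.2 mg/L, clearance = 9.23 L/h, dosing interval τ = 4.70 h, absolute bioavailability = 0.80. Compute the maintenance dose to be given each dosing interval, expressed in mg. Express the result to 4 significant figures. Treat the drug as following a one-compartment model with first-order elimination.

878.5 mg

At steady state, F × (Dose/τ) = Css × CL.
Dose = Css × CL × τ / F = 16.2 × 9.230 × 4.70 / 0.80 = 878.5 mg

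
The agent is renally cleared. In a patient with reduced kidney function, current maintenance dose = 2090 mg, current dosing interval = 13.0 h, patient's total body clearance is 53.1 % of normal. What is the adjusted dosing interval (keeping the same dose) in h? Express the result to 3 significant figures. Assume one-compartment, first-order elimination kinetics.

24.5 h

To keep the same average steady-state level, dosing rate must scale with clearance.
CL ratio = 53.1 / 100 = 0.5310
New interval (same dose) = 13.0 / 0.5310 = 24.48 h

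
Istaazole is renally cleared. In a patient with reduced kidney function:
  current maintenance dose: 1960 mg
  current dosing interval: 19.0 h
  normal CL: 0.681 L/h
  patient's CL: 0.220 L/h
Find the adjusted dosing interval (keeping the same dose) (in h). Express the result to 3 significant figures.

To keep the same average steady-state level, dosing rate must scale with clearance.
CL ratio = 0.220 / 0.681 = 0.3231
New interval (same dose) = 19.0 / 0.3231 = 58.81 h

58.8 h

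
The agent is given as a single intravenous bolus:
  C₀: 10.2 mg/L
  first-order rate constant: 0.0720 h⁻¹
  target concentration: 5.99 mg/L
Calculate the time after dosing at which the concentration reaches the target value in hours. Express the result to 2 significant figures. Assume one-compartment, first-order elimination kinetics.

7.4 h

t = ln(C₀ / C) / k = ln(10.20 / 5.99) / 0.07200
  = ln(1.703) / 0.07200 = 0.5324 / 0.07200 = 7.394 h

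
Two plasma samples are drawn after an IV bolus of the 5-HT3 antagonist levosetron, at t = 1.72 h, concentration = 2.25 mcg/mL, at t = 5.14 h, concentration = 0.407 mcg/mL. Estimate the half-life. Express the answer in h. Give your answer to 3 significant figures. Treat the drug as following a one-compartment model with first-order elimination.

k = ln(C₁/C₂) / (t₂ − t₁) = ln(2.25/0.407) / (5.14 − 1.72)
  = 1.710 / 3.420 = 0.5000 h⁻¹
t½ = ln2 / k = 0.693147 / 0.5000 = 1.386 h

1.39 h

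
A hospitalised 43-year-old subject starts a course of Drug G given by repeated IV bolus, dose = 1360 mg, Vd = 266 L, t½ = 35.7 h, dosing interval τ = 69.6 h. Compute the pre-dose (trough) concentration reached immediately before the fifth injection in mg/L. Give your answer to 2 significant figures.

1.8 mg/L

C₀ per dose = Dose / Vd = 1360 / 266 = 5.113 mg/L
k = ln2 / t½ = 0.693147 / 35.7 = 0.01942 h⁻¹
Fraction remaining after one interval: r = e^(−kτ) = e^(−0.01942 × 69.6) = 0.2588
Before dose 5, 4 doses have been given (aged 1τ, 2τ, 3τ, 4τ).
C_trough = C₀ × (r + r² + … + r^4) = C₀ × r(1−r^4)/(1−r)
        = 5.113 × 0.2588 × (1 − 0.004486) / (1 − 0.2588) = 1.777 mg/L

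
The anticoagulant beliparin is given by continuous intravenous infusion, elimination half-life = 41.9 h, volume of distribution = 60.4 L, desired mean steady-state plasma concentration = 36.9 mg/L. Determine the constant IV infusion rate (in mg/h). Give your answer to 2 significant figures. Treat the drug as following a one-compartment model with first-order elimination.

37 mg/h

k = ln2 / t½ = 0.693147 / 41.9 = 0.01654 h⁻¹
CL = k × Vd = 0.01654 × 60.4 = 0.9990 L/h
At steady state, infusion rate R₀ = Css × CL = 36.9 × 0.9990 = 36.86 mg/h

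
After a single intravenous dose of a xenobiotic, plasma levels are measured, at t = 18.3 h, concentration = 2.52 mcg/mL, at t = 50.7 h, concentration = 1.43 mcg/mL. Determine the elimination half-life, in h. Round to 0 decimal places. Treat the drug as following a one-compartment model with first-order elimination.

40 h

k = ln(C₁/C₂) / (t₂ − t₁) = ln(2.52/1.43) / (50.7 − 18.3)
  = 0.5666 / 32.40 = 0.01749 h⁻¹
t½ = ln2 / k = 0.693147 / 0.01749 = 39.63 h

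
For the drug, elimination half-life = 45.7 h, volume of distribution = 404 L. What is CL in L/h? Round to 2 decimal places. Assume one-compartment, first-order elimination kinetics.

k = ln2 / t½ = 0.693147 / 45.7 = 0.01517 h⁻¹
CL = k × Vd = 0.01517 × 404 = 6.129 L/h

6.13 L/h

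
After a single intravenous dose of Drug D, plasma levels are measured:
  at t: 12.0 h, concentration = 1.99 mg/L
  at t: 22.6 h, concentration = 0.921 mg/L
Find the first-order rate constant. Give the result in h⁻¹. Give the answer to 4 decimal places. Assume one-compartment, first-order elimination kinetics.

0.0727 h⁻¹

k = ln(C₁/C₂) / (t₂ − t₁) = ln(1.99/0.921) / (22.6 − 12.0)
  = 0.7704 / 10.60 = 0.07268 h⁻¹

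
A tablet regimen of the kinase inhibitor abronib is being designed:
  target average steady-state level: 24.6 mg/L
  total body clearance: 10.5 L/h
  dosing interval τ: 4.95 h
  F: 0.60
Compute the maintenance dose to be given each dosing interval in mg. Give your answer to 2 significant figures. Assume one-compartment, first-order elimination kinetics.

At steady state, F × (Dose/τ) = Css × CL.
Dose = Css × CL × τ / F = 24.6 × 10.50 × 4.95 / 0.60 = 2131 mg

2100 mg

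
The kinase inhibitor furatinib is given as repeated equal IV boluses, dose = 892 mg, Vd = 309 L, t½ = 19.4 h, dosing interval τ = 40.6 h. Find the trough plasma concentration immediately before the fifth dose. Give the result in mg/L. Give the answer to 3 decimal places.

0.881 mg/L

C₀ per dose = Dose / Vd = 892 / 309 = 2.887 mg/L
k = ln2 / t½ = 0.693147 / 19.4 = 0.03573 h⁻¹
Fraction remaining after one interval: r = e^(−kτ) = e^(−0.03573 × 40.6) = 0.2344
Before dose 5, 4 doses have been given (aged 1τ, 2τ, 3τ, 4τ).
C_trough = C₀ × (r + r² + … + r^4) = C₀ × r(1−r^4)/(1−r)
        = 2.887 × 0.2344 × (1 − 0.003019) / (1 − 0.2344) = 0.8812 mg/L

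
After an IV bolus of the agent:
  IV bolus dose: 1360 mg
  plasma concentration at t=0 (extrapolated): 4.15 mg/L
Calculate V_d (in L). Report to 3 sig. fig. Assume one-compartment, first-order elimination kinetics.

328 L

Vd = Dose / C₀ = 1360 / 4.15 = 327.7 L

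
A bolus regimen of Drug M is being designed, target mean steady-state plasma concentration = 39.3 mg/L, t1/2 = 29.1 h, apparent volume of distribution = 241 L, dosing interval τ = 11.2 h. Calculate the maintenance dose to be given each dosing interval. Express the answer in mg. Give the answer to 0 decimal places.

2527 mg

k = ln2 / t½ = 0.693147 / 29.1 = 0.02382 h⁻¹
CL = k × Vd = 0.02382 × 241 = 5.741 L/h
At steady state, Dose/τ = Css × CL.
Dose = Css × CL × τ = 39.3 × 5.741 × 11.2 = 2527 mg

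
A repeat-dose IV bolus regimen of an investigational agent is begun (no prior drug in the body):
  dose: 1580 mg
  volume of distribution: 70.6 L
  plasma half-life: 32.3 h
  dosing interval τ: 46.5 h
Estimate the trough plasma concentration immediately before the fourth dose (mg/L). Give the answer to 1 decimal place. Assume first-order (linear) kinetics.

12.4 mg/L

C₀ per dose = Dose / Vd = 1580 / 70.6 = 22.38 mg/L
k = ln2 / t½ = 0.693147 / 32.3 = 0.02146 h⁻¹
Fraction remaining after one interval: r = e^(−kτ) = e^(−0.02146 × 46.5) = 0.3687
Before dose 4, 3 doses have been given (aged 1τ, 2τ, 3τ).
C_trough = C₀ × (r + r² + … + r^3) = C₀ × r(1−r^3)/(1−r)
        = 22.38 × 0.3687 × (1 − 0.05012) / (1 − 0.3687) = 12.42 mg/L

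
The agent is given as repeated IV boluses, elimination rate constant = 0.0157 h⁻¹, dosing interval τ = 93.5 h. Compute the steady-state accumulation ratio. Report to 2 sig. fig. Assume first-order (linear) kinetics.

e^(−kτ) = e^(−0.01570 × 93.5) = 0.2304
Accumulation ratio R = 1 / (1 − e^(−kτ)) = 1 / (1 − 0.2304) = 1.299

1.3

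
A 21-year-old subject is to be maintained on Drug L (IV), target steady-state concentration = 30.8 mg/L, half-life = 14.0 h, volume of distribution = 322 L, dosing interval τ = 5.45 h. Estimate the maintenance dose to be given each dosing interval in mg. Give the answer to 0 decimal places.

2676 mg

k = ln2 / t½ = 0.693147 / 14.0 = 0.04951 h⁻¹
CL = k × Vd = 0.04951 × 322 = 15.94 L/h
At steady state, Dose/τ = Css × CL.
Dose = Css × CL × τ = 30.8 × 15.94 × 5.45 = 2676 mg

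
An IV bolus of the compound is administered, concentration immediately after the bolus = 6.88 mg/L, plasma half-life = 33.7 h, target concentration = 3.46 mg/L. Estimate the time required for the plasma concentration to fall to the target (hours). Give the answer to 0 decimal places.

k = ln2 / t½ = 0.693147 / 33.7 = 0.02057 h⁻¹
t = ln(C₀ / C) / k = ln(6.880 / 3.46) / 0.02057
  = ln(1.988) / 0.02057 = 0.6871 / 0.02057 = 33.40 h

33 h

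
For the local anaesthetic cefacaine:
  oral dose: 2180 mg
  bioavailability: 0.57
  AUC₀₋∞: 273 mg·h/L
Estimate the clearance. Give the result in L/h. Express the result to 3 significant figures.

4.55 L/h

CL = F·Dose / AUC = 0.57 × 2180 / 273 = 4.552 L/h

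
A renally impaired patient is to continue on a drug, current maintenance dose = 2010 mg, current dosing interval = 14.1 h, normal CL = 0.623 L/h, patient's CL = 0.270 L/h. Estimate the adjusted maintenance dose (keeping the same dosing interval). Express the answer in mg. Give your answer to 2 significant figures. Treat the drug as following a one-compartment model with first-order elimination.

870 mg

To keep the same average steady-state level, dosing rate must scale with clearance.
CL ratio = 0.270 / 0.623 = 0.4334
New dose (same interval) = 2010 × 0.4334 = 871.1 mg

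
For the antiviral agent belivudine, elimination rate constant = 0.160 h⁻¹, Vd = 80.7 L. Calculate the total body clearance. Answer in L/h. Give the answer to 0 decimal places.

13 L/h

CL = k × Vd = 0.160 × 80.7 = 12.91 L/h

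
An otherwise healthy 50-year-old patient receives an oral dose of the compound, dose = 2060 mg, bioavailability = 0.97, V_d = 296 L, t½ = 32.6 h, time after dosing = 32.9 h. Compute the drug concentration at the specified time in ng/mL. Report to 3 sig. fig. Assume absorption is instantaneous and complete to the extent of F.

3350 ng/mL

Amount reaching circulation = F × Dose = 0.97 × 2060 = 1998 mg
C₀ = F·Dose / Vd = 1998 / 296 = 6.750 mg/L
k = ln2 / t½ = 0.693147 / 32.6 = 0.02126 h⁻¹
C = C₀ · e^(−k·t) = 6.750 × e^(−0.02126 × 32.9)
  = 6.750 × 0.4969 = 3.354 mg/L
Convert: 3.354 mg/L × 1000 = 3354 ng/mL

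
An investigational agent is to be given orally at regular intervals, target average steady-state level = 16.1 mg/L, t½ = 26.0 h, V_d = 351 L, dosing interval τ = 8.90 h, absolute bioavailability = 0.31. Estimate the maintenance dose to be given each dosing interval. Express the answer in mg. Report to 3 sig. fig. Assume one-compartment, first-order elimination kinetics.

4330 mg

k = ln2 / t½ = 0.693147 / 26.0 = 0.02666 h⁻¹
CL = k × Vd = 0.02666 × 351 = 9.358 L/h
At steady state, F × (Dose/τ) = Css × CL.
Dose = Css × CL × τ / F = 16.1 × 9.358 × 8.90 / 0.31 = 4326 mg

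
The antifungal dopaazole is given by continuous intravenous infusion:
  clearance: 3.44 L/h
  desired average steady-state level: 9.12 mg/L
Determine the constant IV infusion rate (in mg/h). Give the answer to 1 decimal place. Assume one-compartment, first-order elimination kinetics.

At steady state, infusion rate R₀ = Css × CL = 9.12 × 3.440 = 31.37 mg/h

31.4 mg/h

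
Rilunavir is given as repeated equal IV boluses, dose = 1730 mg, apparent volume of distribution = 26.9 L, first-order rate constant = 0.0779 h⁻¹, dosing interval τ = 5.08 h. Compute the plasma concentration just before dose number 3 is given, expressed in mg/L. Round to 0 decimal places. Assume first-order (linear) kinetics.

72 mg/L

C₀ per dose = Dose / Vd = 1730 / 26.9 = 64.31 mg/L
Fraction remaining after one interval: r = e^(−kτ) = e^(−0.07790 × 5.08) = 0.6732
Before dose 3, 2 doses have been given (aged 1τ, 2τ).
C_trough = C₀ × (r + r²) = 64.31 × (0.6732 + 0.4532) = 72.44 mg/L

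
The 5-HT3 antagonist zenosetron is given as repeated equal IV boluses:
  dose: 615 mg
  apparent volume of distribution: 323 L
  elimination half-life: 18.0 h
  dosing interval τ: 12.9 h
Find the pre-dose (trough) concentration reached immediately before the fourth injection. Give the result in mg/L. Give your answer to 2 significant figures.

C₀ per dose = Dose / Vd = 615 / 323 = 1.904 mg/L
k = ln2 / t½ = 0.693147 / 18.0 = 0.03851 h⁻¹
Fraction remaining after one interval: r = e^(−kτ) = e^(−0.03851 × 12.9) = 0.6085
Before dose 4, 3 doses have been given (aged 1τ, 2τ, 3τ).
C_trough = C₀ × (r + r² + … + r^3) = C₀ × r(1−r^3)/(1−r)
        = 1.904 × 0.6085 × (1 − 0.2253) / (1 − 0.6085) = 2.293 mg/L

2.3 mg/L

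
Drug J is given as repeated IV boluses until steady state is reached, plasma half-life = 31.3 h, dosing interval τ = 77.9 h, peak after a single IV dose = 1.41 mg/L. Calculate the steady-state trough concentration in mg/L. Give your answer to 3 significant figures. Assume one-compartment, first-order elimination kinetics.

0.306 mg/L

k = ln2 / t½ = 0.693147 / 31.3 = 0.02215 h⁻¹
e^(−kτ) = e^(−0.02215 × 77.9) = 0.1781
Accumulation ratio R = 1 / (1 − e^(−kτ)) = 1 / (1 − 0.1781) = 1.217
Steady-state trough = C₀ × R × e^(−kτ) = 1.41 × 1.217 × 0.1781 = 0.3056 mg/L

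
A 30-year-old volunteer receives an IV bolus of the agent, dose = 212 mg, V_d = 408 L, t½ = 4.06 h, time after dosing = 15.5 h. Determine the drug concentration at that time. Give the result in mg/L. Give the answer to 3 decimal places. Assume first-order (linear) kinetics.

0.037 mg/L

C₀ = Dose / Vd = 212.0 / 408 = 0.5196 mg/L
k = ln2 / t½ = 0.693147 / 4.06 = 0.1707 h⁻¹
C = C₀ · e^(−k·t) = 0.5196 × e^(−0.1707 × 15.5)
  = 0.5196 × 0.07095 = 0.03687 mg/L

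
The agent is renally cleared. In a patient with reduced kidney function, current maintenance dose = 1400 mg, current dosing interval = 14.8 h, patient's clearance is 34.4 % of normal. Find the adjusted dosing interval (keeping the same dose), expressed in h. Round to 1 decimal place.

To keep the same average steady-state level, dosing rate must scale with clearance.
CL ratio = 34.4 / 100 = 0.3440
New interval (same dose) = 14.8 / 0.3440 = 43.02 h

43.0 h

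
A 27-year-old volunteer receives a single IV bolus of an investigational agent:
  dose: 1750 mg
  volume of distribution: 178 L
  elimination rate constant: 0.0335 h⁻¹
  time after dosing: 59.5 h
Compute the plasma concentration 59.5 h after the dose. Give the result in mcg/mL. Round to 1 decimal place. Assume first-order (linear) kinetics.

C₀ = Dose / Vd = 1750 / 178 = 9.831 mg/L
C = C₀ · e^(−k·t) = 9.831 × e^(−0.03350 × 59.5)
  = 9.831 × 0.1363 = 1.340 mg/L
(1.340 mg/L = 1.340 mcg/mL)

1.3 mcg/mL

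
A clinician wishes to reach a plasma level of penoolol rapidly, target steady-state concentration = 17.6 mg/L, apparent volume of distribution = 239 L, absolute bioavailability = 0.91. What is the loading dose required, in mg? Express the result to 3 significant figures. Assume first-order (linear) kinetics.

LD = Css × Vd / F = 17.6 × 239 / 0.91 = 4622 mg

4620 mg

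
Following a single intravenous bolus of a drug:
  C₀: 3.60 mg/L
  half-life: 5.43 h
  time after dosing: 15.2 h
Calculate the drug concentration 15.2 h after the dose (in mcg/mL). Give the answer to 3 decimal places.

k = ln2 / t½ = 0.693147 / 5.43 = 0.1277 h⁻¹
C = C₀ · e^(−k·t) = 3.600 × e^(−0.1277 × 15.2)
  = 3.600 × 0.1436 = 0.5170 mg/L
(0.5170 mg/L = 0.5170 mcg/mL)

0.517 mcg/mL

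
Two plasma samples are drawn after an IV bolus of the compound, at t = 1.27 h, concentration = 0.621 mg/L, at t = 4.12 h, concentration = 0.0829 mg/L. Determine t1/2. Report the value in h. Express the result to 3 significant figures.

0.981 h

k = ln(C₁/C₂) / (t₂ − t₁) = ln(0.621/0.0829) / (4.12 − 1.27)
  = 2.014 / 2.850 = 0.7067 h⁻¹
t½ = ln2 / k = 0.693147 / 0.7067 = 0.9808 h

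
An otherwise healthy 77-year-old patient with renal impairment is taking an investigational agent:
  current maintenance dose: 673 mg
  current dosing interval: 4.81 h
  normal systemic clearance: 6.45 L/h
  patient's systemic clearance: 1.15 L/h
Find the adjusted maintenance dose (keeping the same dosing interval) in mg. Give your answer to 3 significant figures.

To keep the same average steady-state level, dosing rate must scale with clearance.
CL ratio = 1.15 / 6.45 = 0.1783
New dose (same interval) = 673 × 0.1783 = 120.0 mg

120 mg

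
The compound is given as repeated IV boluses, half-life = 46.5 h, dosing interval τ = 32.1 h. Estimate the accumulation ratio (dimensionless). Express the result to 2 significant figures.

2.6

k = ln2 / t½ = 0.693147 / 46.5 = 0.01491 h⁻¹
e^(−kτ) = e^(−0.01491 × 32.1) = 0.6196
Accumulation ratio R = 1 / (1 − e^(−kτ)) = 1 / (1 − 0.6196) = 2.629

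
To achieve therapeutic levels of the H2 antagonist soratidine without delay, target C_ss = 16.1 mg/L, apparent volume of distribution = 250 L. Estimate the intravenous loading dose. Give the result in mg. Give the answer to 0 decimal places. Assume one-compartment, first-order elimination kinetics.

LD = Css × Vd = 16.1 × 250 = 4025 mg

4025 mg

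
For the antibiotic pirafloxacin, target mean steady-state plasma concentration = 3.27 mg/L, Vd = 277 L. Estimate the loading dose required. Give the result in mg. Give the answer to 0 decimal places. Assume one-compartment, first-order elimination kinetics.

LD = Css × Vd = 3.27 × 277 = 905.8 mg

906 mg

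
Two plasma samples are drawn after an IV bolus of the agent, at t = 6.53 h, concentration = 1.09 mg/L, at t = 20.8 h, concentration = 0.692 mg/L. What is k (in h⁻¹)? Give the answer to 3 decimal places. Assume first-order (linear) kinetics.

k = ln(C₁/C₂) / (t₂ − t₁) = ln(1.09/0.692) / (20.8 − 6.53)
  = 0.4543 / 14.27 = 0.03184 h⁻¹

0.032 h⁻¹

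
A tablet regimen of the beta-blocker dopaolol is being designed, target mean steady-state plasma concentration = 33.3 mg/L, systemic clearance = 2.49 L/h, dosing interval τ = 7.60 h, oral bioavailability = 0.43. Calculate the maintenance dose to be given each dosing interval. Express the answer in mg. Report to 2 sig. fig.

At steady state, F × (Dose/τ) = Css × CL.
Dose = Css × CL × τ / F = 33.3 × 2.490 × 7.60 / 0.43 = 1466 mg

1500 mg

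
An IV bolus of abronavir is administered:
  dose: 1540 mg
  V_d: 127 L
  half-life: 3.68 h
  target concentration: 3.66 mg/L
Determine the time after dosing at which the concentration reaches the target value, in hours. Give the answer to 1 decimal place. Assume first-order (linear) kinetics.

6.4 h

C₀ = Dose / Vd = 1540 / 127 = 12.13 mg/L
k = ln2 / t½ = 0.693147 / 3.68 = 0.1884 h⁻¹
t = ln(C₀ / C) / k = ln(12.13 / 3.66) / 0.1884
  = ln(3.314) / 0.1884 = 1.198 / 0.1884 = 6.359 h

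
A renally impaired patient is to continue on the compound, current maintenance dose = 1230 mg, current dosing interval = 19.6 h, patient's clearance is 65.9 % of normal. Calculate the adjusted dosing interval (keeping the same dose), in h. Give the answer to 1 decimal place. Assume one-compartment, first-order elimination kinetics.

29.7 h

To keep the same average steady-state level, dosing rate must scale with clearance.
CL ratio = 65.9 / 100 = 0.6590
New interval (same dose) = 19.6 / 0.6590 = 29.74 h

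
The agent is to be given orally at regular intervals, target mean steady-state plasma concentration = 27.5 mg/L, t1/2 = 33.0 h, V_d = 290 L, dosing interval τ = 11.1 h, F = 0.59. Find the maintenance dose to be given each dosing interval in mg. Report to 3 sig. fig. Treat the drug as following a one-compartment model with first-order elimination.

3150 mg

k = ln2 / t½ = 0.693147 / 33.0 = 0.02100 h⁻¹
CL = k × Vd = 0.02100 × 290 = 6.090 L/h
At steady state, F × (Dose/τ) = Css × CL.
Dose = Css × CL × τ / F = 27.5 × 6.090 × 11.1 / 0.59 = 3151 mg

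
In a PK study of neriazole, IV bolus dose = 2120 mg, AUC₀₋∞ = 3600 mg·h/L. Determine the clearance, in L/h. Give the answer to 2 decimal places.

CL = Dose / AUC = 2120 / 3600 = 0.5889 L/h

0.59 L/h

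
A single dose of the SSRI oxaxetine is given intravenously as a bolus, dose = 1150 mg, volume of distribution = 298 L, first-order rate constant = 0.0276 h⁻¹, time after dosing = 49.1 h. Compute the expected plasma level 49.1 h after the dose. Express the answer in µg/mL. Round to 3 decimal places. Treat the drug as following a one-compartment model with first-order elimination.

0.995 µg/mL

C₀ = Dose / Vd = 1150 / 298 = 3.859 mg/L
C = C₀ · e^(−k·t) = 3.859 × e^(−0.02760 × 49.1)
  = 3.859 × 0.2579 = 0.9952 mg/L
(0.9952 mg/L = 0.9952 µg/mL)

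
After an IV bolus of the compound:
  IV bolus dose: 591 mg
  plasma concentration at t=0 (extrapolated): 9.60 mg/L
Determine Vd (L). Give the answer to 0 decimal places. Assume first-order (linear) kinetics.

Vd = Dose / C₀ = 591.0 / 9.60 = 61.56 L

62 L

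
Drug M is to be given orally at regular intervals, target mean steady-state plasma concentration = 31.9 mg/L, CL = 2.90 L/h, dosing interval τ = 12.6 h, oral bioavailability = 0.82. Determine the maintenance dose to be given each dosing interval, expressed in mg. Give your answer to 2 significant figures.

At steady state, F × (Dose/τ) = Css × CL.
Dose = Css × CL × τ / F = 31.9 × 2.900 × 12.6 / 0.82 = 1421 mg

1400 mg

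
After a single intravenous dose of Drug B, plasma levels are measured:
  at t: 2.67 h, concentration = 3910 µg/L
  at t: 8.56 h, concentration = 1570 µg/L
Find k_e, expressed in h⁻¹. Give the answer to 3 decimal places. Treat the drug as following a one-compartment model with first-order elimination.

k = ln(C₁/C₂) / (t₂ − t₁) = ln(3910/1570) / (8.56 − 2.67)
  = 0.9125 / 5.890 = 0.1549 h⁻¹

0.155 h⁻¹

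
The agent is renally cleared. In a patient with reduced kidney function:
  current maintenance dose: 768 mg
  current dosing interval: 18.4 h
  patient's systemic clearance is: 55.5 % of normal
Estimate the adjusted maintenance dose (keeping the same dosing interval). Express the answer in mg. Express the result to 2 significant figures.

430 mg

To keep the same average steady-state level, dosing rate must scale with clearance.
CL ratio = 55.5 / 100 = 0.5550
New dose (same interval) = 768 × 0.5550 = 426.2 mg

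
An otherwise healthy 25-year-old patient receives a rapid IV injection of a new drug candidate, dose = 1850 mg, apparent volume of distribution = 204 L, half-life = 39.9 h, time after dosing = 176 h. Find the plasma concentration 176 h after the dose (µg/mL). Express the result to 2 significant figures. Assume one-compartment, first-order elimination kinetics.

C₀ = Dose / Vd = 1850 / 204 = 9.069 mg/L
k = ln2 / t½ = 0.693147 / 39.9 = 0.01737 h⁻¹
C = C₀ · e^(−k·t) = 9.069 × e^(−0.01737 × 176)
  = 9.069 × 0.04702 = 0.4264 mg/L
(0.4264 mg/L = 0.4264 µg/mL)

0.43 µg/mL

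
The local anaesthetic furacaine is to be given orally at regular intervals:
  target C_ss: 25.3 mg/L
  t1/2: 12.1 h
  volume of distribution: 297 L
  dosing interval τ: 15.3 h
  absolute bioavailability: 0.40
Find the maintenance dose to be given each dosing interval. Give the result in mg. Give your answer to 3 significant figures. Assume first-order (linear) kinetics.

16500 mg

k = ln2 / t½ = 0.693147 / 12.1 = 0.05728 h⁻¹
CL = k × Vd = 0.05728 × 297 = 17.01 L/h
At steady state, F × (Dose/τ) = Css × CL.
Dose = Css × CL × τ / F = 25.3 × 17.01 × 15.3 / 0.40 = 16460 mg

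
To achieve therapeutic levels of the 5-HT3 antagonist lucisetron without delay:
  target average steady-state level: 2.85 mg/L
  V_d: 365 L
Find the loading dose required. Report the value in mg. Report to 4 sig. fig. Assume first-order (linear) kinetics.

1040 mg

LD = Css × Vd = 2.85 × 365 = 1040 mg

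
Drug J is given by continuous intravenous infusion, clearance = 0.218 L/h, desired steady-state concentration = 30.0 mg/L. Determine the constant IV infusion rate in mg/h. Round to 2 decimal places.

6.54 mg/h

At steady state, infusion rate R₀ = Css × CL = 30.0 × 0.2180 = 6.540 mg/h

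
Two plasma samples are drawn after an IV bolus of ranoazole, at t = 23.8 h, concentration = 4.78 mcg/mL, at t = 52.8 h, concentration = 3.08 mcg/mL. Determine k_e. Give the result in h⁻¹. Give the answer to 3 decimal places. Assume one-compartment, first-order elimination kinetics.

k = ln(C₁/C₂) / (t₂ − t₁) = ln(4.78/3.08) / (52.8 − 23.8)
  = 0.4395 / 29.00 = 0.01516 h⁻¹

0.015 h⁻¹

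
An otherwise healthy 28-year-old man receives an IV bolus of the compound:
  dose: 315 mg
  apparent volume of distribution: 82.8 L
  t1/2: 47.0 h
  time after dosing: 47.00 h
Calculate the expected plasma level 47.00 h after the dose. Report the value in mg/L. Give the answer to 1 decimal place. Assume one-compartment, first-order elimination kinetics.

C₀ = Dose / Vd = 315.0 / 82.8 = 3.804 mg/L
k = ln2 / t½ = 0.693147 / 47.0 = 0.01475 h⁻¹
t / t½ = 47.00 / 47.0 = 1 half-lives
C = C₀ × (1/2)^1 = 3.804 × 0.5000 = 1.902 mg/L

1.9 mg/L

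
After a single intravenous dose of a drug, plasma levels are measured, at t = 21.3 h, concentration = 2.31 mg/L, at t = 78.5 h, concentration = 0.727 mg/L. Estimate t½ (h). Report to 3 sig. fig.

34.3 h

k = ln(C₁/C₂) / (t₂ − t₁) = ln(2.31/0.727) / (78.5 − 21.3)
  = 1.156 / 57.20 = 0.02021 h⁻¹
t½ = ln2 / k = 0.693147 / 0.02021 = 34.30 h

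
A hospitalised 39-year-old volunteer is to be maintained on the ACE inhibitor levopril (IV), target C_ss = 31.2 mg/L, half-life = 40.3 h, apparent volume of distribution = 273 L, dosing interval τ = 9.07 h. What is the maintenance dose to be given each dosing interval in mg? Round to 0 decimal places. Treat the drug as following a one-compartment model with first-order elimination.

k = ln2 / t½ = 0.693147 / 40.3 = 0.01720 h⁻¹
CL = k × Vd = 0.01720 × 273 = 4.696 L/h
At steady state, Dose/τ = Css × CL.
Dose = Css × CL × τ = 31.2 × 4.696 × 9.07 = 1329 mg

1329 mg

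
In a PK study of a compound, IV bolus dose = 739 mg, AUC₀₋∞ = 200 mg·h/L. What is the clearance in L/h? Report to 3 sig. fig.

3.70 L/h

CL = Dose / AUC = 739 / 200 = 3.695 L/h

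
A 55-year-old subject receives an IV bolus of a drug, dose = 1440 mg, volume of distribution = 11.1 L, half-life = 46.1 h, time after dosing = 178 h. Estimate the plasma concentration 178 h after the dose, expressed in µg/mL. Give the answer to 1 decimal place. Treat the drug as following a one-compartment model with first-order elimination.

C₀ = Dose / Vd = 1440 / 11.1 = 129.7 mg/L
k = ln2 / t½ = 0.693147 / 46.1 = 0.01504 h⁻¹
C = C₀ · e^(−k·t) = 129.7 × e^(−0.01504 × 178)
  = 129.7 × 0.06876 = 8.918 mg/L
(8.918 mg/L = 8.918 µg/mL)

8.9 µg/mL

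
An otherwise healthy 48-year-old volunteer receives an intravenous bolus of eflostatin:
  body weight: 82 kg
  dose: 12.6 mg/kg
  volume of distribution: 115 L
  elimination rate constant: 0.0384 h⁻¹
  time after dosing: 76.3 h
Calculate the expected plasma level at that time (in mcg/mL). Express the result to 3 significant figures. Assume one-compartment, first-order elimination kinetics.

Total dose = 12.6 × 82 = 1033 mg
C₀ = Dose / Vd = 1033 / 115 = 8.983 mg/L
C = C₀ · e^(−k·t) = 8.983 × e^(−0.03840 × 76.3)
  = 8.983 × 0.05340 = 0.4797 mg/L
(0.4797 mg/L = 0.4797 mcg/mL)

0.480 mcg/mL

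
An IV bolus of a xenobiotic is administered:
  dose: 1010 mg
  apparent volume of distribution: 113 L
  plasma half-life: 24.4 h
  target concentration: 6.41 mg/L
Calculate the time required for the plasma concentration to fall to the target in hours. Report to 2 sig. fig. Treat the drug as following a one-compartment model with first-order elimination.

C₀ = Dose / Vd = 1010 / 113 = 8.938 mg/L
k = ln2 / t½ = 0.693147 / 24.4 = 0.02841 h⁻¹
t = ln(C₀ / C) / k = ln(8.938 / 6.41) / 0.02841
  = ln(1.394) / 0.02841 = 0.3322 / 0.02841 = 11.69 h

12 h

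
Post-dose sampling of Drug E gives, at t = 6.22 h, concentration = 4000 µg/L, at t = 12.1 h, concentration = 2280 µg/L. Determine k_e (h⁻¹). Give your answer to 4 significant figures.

k = ln(C₁/C₂) / (t₂ − t₁) = ln(4000/2280) / (12.1 − 6.22)
  = 0.5621 / 5.880 = 0.09560 h⁻¹

0.09560 h⁻¹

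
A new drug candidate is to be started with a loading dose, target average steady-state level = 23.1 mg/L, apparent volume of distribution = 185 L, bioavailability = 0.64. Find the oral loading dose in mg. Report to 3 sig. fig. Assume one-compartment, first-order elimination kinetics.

LD = Css × Vd / F = 23.1 × 185 / 0.64 = 6677 mg

6680 mg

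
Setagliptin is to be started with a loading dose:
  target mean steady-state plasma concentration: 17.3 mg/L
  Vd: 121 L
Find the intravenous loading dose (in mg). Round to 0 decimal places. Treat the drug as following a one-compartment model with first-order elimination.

LD = Css × Vd = 17.3 × 121 = 2093 mg

2093 mg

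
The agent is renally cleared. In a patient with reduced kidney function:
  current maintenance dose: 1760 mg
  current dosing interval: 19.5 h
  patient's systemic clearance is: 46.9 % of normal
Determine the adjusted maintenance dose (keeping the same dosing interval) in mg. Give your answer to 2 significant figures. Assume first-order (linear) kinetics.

830 mg

To keep the same average steady-state level, dosing rate must scale with clearance.
CL ratio = 46.9 / 100 = 0.4690
New dose (same interval) = 1760 × 0.4690 = 825.4 mg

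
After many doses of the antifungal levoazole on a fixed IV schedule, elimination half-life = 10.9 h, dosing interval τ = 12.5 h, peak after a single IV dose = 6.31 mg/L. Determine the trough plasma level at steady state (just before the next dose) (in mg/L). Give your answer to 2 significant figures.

k = ln2 / t½ = 0.693147 / 10.9 = 0.06359 h⁻¹
e^(−kτ) = e^(−0.06359 × 12.5) = 0.4516
Accumulation ratio R = 1 / (1 − e^(−kτ)) = 1 / (1 − 0.4516) = 1.823
Steady-state trough = C₀ × R × e^(−kτ) = 6.31 × 1.823 × 0.4516 = 5.195 mg/L

5.2 mg/L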